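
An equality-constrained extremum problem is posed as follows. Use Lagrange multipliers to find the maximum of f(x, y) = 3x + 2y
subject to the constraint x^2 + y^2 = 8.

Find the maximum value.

Set up Lagrange conditions: grad f = lambda * grad g
  3 = 2*lambda*x
  2 = 2*lambda*y
From these: x/y = 3/2, so x = 3t, y = 2t for some t.
Substitute into constraint: (3t)^2 + (2t)^2 = 8
  t^2 * 13 = 8
  t = sqrt(8/13)
Maximum = 3*x + 2*y = (3^2 + 2^2)*t = 13 * sqrt(8/13) = sqrt(104)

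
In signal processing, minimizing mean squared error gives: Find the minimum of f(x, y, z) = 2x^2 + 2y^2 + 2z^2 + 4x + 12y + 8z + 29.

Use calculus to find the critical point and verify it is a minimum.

f(x,y,z) = 2x^2 + 2y^2 + 2z^2 + 4x + 12y + 8z + 29
df/dx = 4x + (4) = 0 => x = -1
df/dy = 4y + (12) = 0 => y = -3
df/dz = 4z + (8) = 0 => z = -2
f(-1,-3,-2) = 2*(-1)^2 + 2*(-3)^2 + 2*(-2)^2 + 4*(-1) + 12*(-3) + 8*(-2) + 29 = 1
Hessian is diagonal with entries 4, 4, 4 > 0, confirmed minimum.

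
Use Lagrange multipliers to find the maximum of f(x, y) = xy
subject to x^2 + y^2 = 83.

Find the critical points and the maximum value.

Lagrange conditions: y = 2*lambda*x and x = 2*lambda*y
If x = 0 then y = 0, violating the constraint, so x, y != 0.
Dividing: y/x = x/y => x^2 = y^2 => y = x or y = -x
Constraint: 2x^2 = 83 => x^2 = 83/2 => x = +/-sqrt(83/2)
Critical points: (sqrt(83/2), sqrt(83/2)), (-sqrt(83/2), -sqrt(83/2)), (sqrt(83/2), -sqrt(83/2)), (-sqrt(83/2), sqrt(83/2))
  y = x:  xy = x^2 = 83/2  at (sqrt(83/2), sqrt(83/2)) and (-sqrt(83/2), -sqrt(83/2))
  y = -x: xy = -x^2 = -83/2 at (sqrt(83/2), -sqrt(83/2)) and (-sqrt(83/2), sqrt(83/2))
Maximum xy = 83/2 at (sqrt(83/2), sqrt(83/2)) and (-sqrt(83/2), -sqrt(83/2))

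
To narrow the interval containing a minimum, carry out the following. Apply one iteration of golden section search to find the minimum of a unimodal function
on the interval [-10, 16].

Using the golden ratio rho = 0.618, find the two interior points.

Golden section search on [-10, 16].
Golden ratio rho = 0.618 (approx).
Interior points:
  x_1 = -10 + (1-0.618)*26 = -0.0680
  x_2 = -10 + 0.618*26 = 6.0680
Compare f(x_1) and f(x_2) to determine which subinterval to keep.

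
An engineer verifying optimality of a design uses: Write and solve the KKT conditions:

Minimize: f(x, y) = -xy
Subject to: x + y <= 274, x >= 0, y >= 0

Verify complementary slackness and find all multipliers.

Problem: min -xy s.t. x + y <= 274 (multiplier lambda), x >= 0 (mu_x), y >= 0 (mu_y)
KKT stationarity: -y + lambda - mu_x = 0, -x + lambda - mu_y = 0, with lambda, mu_x, mu_y >= 0
Complementary slackness: lambda*(x + y - 274) = 0, mu_x*x = 0, mu_y*y = 0
If lambda = 0: y = -mu_x <= 0 and x = -mu_y <= 0 force x = y = 0 with f = 0; but x = y = 137 is feasible with f = -18769 < 0, so this is not the minimum. Hence lambda > 0 and x + y = 274.
Try x > 0, y > 0 (so mu_x = mu_y = 0): y = lambda, x = lambda => x = y = lambda
x + y = 274 => 2*lambda = 274 => lambda = 137
x* = y* = 137 > 0, consistent with mu_x = mu_y = 0.
(Any feasible point with x = 0 or y = 0 has f = 0 > -18769, so the minimum is not on those boundaries.)
min(-xy) = -18769 (i.e. max xy = 18769)
Multipliers: lambda = 137, mu_x = 0, mu_y = 0
Complementary slackness: lambda*(x + y - 274) = 137*(137 + 137 - 274) = 0, mu_x*x = 0*137 = 0, mu_y*y = 0*137 = 0. Satisfied.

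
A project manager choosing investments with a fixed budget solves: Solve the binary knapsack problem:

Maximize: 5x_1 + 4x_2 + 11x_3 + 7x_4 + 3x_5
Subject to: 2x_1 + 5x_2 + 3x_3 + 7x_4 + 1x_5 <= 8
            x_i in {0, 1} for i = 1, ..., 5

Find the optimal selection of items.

Items: item 1 (v=5, w=2), item 2 (v=4, w=5), item 3 (v=11, w=3), item 4 (v=7, w=7), item 5 (v=3, w=1)
Capacity: 8
Checking all 32 subsets (w = total weight, v = total value):
  {}: w = 0, v = 0
  {1}: w = 2, v = 5
  {2}: w = 5, v = 4
  {3}: w = 3, v = 11
  {4}: w = 7, v = 7
  {5}: w = 1, v = 3
  {1, 2}: w = 7, v = 9
  {1, 3}: w = 5, v = 16
  {1, 4}: w = 9 > 8, infeasible
  {1, 5}: w = 3, v = 8
  {2, 3}: w = 8, v = 15
  {2, 4}: w = 12 > 8, infeasible
  {2, 5}: w = 6, v = 7
  {3, 4}: w = 10 > 8, infeasible
  {3, 5}: w = 4, v = 14
  {4, 5}: w = 8, v = 10
  {1, 2, 3}: w = 10 > 8, infeasible
  {1, 2, 4}: w = 14 > 8, infeasible
  {1, 2, 5}: w = 8, v = 12
  {1, 3, 4}: w = 12 > 8, infeasible
  {1, 3, 5}: w = 6, v = 19
  {1, 4, 5}: w = 10 > 8, infeasible
  {2, 3, 4}: w = 15 > 8, infeasible
  {2, 3, 5}: w = 9 > 8, infeasible
  {2, 4, 5}: w = 13 > 8, infeasible
  {3, 4, 5}: w = 11 > 8, infeasible
  {1, 2, 3, 4}: w = 17 > 8, infeasible
  {1, 2, 3, 5}: w = 11 > 8, infeasible
  {1, 2, 4, 5}: w = 15 > 8, infeasible
  {1, 3, 4, 5}: w = 13 > 8, infeasible
  {2, 3, 4, 5}: w = 16 > 8, infeasible
  {1, 2, 3, 4, 5}: w = 18 > 8, infeasible
Best feasible subset: items [1, 3, 5]
Total weight: 6 <= 8, total value: 19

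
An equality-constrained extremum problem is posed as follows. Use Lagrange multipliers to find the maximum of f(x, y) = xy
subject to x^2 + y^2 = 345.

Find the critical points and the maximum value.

Lagrange conditions: y = 2*lambda*x and x = 2*lambda*y
If x = 0 then y = 0, violating the constraint, so x, y != 0.
Dividing: y/x = x/y => x^2 = y^2 => y = x or y = -x
Constraint: 2x^2 = 345 => x^2 = 345/2 => x = +/-sqrt(345/2)
Critical points: (sqrt(345/2), sqrt(345/2)), (-sqrt(345/2), -sqrt(345/2)), (sqrt(345/2), -sqrt(345/2)), (-sqrt(345/2), sqrt(345/2))
  y = x:  xy = x^2 = 345/2  at (sqrt(345/2), sqrt(345/2)) and (-sqrt(345/2), -sqrt(345/2))
  y = -x: xy = -x^2 = -345/2 at (sqrt(345/2), -sqrt(345/2)) and (-sqrt(345/2), sqrt(345/2))
Maximum xy = 345/2 at (sqrt(345/2), sqrt(345/2)) and (-sqrt(345/2), -sqrt(345/2))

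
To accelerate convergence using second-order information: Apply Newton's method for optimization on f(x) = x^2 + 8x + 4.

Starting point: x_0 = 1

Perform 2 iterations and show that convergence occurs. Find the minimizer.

f(x) = x^2 + 8x + 4, f'(x) = 2x + (8), f''(x) = 2
Step 1: f'(1) = 10, x_1 = 1 - 10/2 = -4
Step 2: f'(-4) = 0, x_2 = -4 (converged)
Newton's method converges in 1 step for quadratics.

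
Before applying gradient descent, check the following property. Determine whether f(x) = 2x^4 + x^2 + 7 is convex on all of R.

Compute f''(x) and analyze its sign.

f(x) = 2x^4 + x^2 + 7
f'(x) = 8x^3 + 2x
f''(x) = 24x^2 + 2
f''(x) = 24x^2 + 2 >= 2 > 0 for all x
Therefore, f is convex on R.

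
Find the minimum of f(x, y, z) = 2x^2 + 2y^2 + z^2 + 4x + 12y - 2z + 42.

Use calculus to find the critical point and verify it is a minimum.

f(x,y,z) = 2x^2 + 2y^2 + z^2 + 4x + 12y - 2z + 42
df/dx = 4x + (4) = 0 => x = -1
df/dy = 4y + (12) = 0 => y = -3
df/dz = 2z + (-2) = 0 => z = 1
f(-1,-3,1) = 2*(-1)^2 + 2*(-3)^2 + 1*(1)^2 + 4*(-1) + 12*(-3) + -2*(1) + 42 = 21
Hessian is diagonal with entries 4, 4, 2 > 0, confirmed minimum.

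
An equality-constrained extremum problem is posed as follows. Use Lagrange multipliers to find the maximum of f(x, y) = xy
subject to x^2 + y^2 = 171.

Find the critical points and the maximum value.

Lagrange conditions: y = 2*lambda*x and x = 2*lambda*y
If x = 0 then y = 0, violating the constraint, so x, y != 0.
Dividing: y/x = x/y => x^2 = y^2 => y = x or y = -x
Constraint: 2x^2 = 171 => x^2 = 171/2 => x = +/-sqrt(171/2)
Critical points: (sqrt(171/2), sqrt(171/2)), (-sqrt(171/2), -sqrt(171/2)), (sqrt(171/2), -sqrt(171/2)), (-sqrt(171/2), sqrt(171/2))
  y = x:  xy = x^2 = 171/2  at (sqrt(171/2), sqrt(171/2)) and (-sqrt(171/2), -sqrt(171/2))
  y = -x: xy = -x^2 = -171/2 at (sqrt(171/2), -sqrt(171/2)) and (-sqrt(171/2), sqrt(171/2))
Maximum xy = 171/2 at (sqrt(171/2), sqrt(171/2)) and (-sqrt(171/2), -sqrt(171/2))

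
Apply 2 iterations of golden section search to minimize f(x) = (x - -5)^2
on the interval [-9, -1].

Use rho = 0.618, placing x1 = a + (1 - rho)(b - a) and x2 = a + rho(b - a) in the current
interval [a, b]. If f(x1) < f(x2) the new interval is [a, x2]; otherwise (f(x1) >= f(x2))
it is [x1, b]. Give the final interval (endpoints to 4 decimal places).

Golden section search for min of f(x) = (x - -5)^2 on [-9, -1].
Each step: x1 = a + (1 - rho)(b - a), x2 = a + rho(b - a); if f(x1) < f(x2) keep [a, x2], otherwise keep [x1, b].
Step 1: [-9.0000, -1.0000], x1=-5.9440 (f=0.8911), x2=-4.0560 (f=0.8911); f(x1) = f(x2) (tie, not '<') => keep [-5.9440, -1.0000]
Step 2: [-5.9440, -1.0000], x1=-4.0554 (f=0.8923), x2=-2.8886 (f=4.4580); f(x1) < f(x2) => keep [-5.9440, -2.8886]
Final interval: [-5.9440, -2.8886]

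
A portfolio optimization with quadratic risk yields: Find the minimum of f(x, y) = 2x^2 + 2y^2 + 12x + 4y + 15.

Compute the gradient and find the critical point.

f(x,y) = 2x^2 + 2y^2 + 12x + 4y + 15
df/dx = 4x + (12) = 0  =>  x = -3
df/dy = 4y + (4) = 0  =>  y = -1
f(-3, -1) = 2*(-3)^2 + 2*(-1)^2 + 12*(-3) + 4*(-1) + 15 = -5
Hessian is diagonal with entries 4, 4 > 0, so this is a minimum.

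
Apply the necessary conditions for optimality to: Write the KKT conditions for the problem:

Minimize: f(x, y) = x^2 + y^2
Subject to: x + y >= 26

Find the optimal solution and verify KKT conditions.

KKT conditions for min x^2 + y^2 s.t. x + y >= 26:
Stationarity: 2x = mu, 2y = mu
So x = y = mu/2.
Complementary slackness: mu*(x + y - 26) = 0
Primal feasibility: x + y >= 26; dual feasibility: mu >= 0
If mu = 0 then x = y = 0, but 0 + 0 < 26 is infeasible, so the constraint is active.
Constraint active: x + y = 2*(mu/2) = 26 => mu = 26
x = y = 13, f = 338
Verify: stationarity 2*13 = 26 = mu; primal 13 + 13 = 26 >= 26; dual mu = 26 >= 0; complementary slackness 26*(26 - 26) = 0. All KKT conditions hold.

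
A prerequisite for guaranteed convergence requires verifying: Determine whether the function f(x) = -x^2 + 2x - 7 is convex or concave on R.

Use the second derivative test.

f(x) = -x^2 + 2x - 7
f'(x) = -2x + 2
f''(x) = -2
Since f''(x) = -2 < 0 for all x, f is concave on R.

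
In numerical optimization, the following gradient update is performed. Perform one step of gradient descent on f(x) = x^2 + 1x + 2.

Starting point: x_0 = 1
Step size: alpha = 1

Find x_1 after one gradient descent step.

f(x) = x^2 + 1x + 2
f'(x) = 2x + 1
f'(1) = 2*1 + (1) = 3
x_1 = x_0 - alpha * f'(x_0) = 1 - 1 * 3 = -2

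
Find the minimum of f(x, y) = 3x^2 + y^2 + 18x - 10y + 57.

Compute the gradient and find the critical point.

f(x,y) = 3x^2 + y^2 + 18x - 10y + 57
df/dx = 6x + (18) = 0  =>  x = -3
df/dy = 2y + (-10) = 0  =>  y = 5
f(-3, 5) = 3*(-3)^2 + 1*(5)^2 + 18*(-3) + -10*(5) + 57 = 5
Hessian is diagonal with entries 6, 2 > 0, so this is a minimum.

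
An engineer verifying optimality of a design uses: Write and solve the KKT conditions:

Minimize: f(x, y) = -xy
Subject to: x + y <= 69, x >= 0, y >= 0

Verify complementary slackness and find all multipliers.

Problem: min -xy s.t. x + y <= 69 (multiplier lambda), x >= 0 (mu_x), y >= 0 (mu_y)
KKT stationarity: -y + lambda - mu_x = 0, -x + lambda - mu_y = 0, with lambda, mu_x, mu_y >= 0
Complementary slackness: lambda*(x + y - 69) = 0, mu_x*x = 0, mu_y*y = 0
If lambda = 0: y = -mu_x <= 0 and x = -mu_y <= 0 force x = y = 0 with f = 0; but x = y = 69/2 is feasible with f = -4761/4 < 0, so this is not the minimum. Hence lambda > 0 and x + y = 69.
Try x > 0, y > 0 (so mu_x = mu_y = 0): y = lambda, x = lambda => x = y = lambda
x + y = 69 => 2*lambda = 69 => lambda = 69/2
x* = y* = 69/2 > 0, consistent with mu_x = mu_y = 0.
(Any feasible point with x = 0 or y = 0 has f = 0 > -4761/4, so the minimum is not on those boundaries.)
min(-xy) = -4761/4 (i.e. max xy = 4761/4)
Multipliers: lambda = 69/2, mu_x = 0, mu_y = 0
Complementary slackness: lambda*(x + y - 69) = 69/2*(69/2 + 69/2 - 69) = 0, mu_x*x = 0*69/2 = 0, mu_y*y = 0*69/2 = 0. Satisfied.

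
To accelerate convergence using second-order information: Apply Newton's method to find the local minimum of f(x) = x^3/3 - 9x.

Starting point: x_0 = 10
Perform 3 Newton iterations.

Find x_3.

f(x) = x^3/3 - 9x
f'(x) = x^2 - 9, f''(x) = 2x
Newton update: x_{n+1} = x_n - (x_n^2 - 9)/(2*x_n)
Step 1: x_0 = 10, f'=91, f''=20, x_1 = 109/20
Step 2: x_1 = 109/20, f'=8281/400, f''=109/10, x_2 = 15481/4360
Step 3: x_2 = 15481/4360, f'=68574961/19009600, f''=15481/2180, x_3 = 410747761/134994320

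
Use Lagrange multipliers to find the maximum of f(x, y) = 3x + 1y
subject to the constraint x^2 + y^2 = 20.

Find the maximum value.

Set up Lagrange conditions: grad f = lambda * grad g
  3 = 2*lambda*x
  1 = 2*lambda*y
From these: x/y = 3/1, so x = 3t, y = 1t for some t.
Substitute into constraint: (3t)^2 + (1t)^2 = 20
  t^2 * 10 = 20
  t = sqrt(20/10)
Maximum = 3*x + 1*y = (3^2 + 1^2)*t = 10 * sqrt(20/10) = sqrt(200)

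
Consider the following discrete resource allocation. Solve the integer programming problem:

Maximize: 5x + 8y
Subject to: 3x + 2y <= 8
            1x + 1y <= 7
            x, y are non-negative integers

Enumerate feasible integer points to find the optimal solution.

Constraint 1: 3x + 2y <= 8
Constraint 2: 1x + 1y <= 7
Feasible x range (need y >= 0): 0 <= x <= min(8/3, 7/1) => x in {0, ..., 2}.
Enumerate feasible integer points row by row (the coefficient of y is 8 > 0, so for each x the largest feasible y gives the best value):
  x = 0: y <= min((8 - 3*0)/2, (7 - 1*0)/1) => y in {0, ..., 4}; best 5*0 + 8*4 = 32
  x = 1: y <= min((8 - 3*1)/2, (7 - 1*1)/1) => y in {0, ..., 2}; best 5*1 + 8*2 = 21
  x = 2: y <= min((8 - 3*2)/2, (7 - 1*2)/1) => y in {0, ..., 1}; best 5*2 + 8*1 = 18
The maximum 5x + 8y = 32 is achieved at x = 0, y = 4.
Check: 3*0 + 2*4 = 8 <= 8 and 1*0 + 1*4 = 4 <= 7.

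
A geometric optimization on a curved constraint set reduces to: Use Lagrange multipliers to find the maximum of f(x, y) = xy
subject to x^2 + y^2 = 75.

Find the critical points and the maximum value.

Lagrange conditions: y = 2*lambda*x and x = 2*lambda*y
If x = 0 then y = 0, violating the constraint, so x, y != 0.
Dividing: y/x = x/y => x^2 = y^2 => y = x or y = -x
Constraint: 2x^2 = 75 => x^2 = 75/2 => x = +/-sqrt(75/2)
Critical points: (sqrt(75/2), sqrt(75/2)), (-sqrt(75/2), -sqrt(75/2)), (sqrt(75/2), -sqrt(75/2)), (-sqrt(75/2), sqrt(75/2))
  y = x:  xy = x^2 = 75/2  at (sqrt(75/2), sqrt(75/2)) and (-sqrt(75/2), -sqrt(75/2))
  y = -x: xy = -x^2 = -75/2 at (sqrt(75/2), -sqrt(75/2)) and (-sqrt(75/2), sqrt(75/2))
Maximum xy = 75/2 at (sqrt(75/2), sqrt(75/2)) and (-sqrt(75/2), -sqrt(75/2))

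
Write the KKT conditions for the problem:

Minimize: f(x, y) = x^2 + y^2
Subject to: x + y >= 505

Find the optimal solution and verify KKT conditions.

KKT conditions for min x^2 + y^2 s.t. x + y >= 505:
Stationarity: 2x = mu, 2y = mu
So x = y = mu/2.
Complementary slackness: mu*(x + y - 505) = 0
Primal feasibility: x + y >= 505; dual feasibility: mu >= 0
If mu = 0 then x = y = 0, but 0 + 0 < 505 is infeasible, so the constraint is active.
Constraint active: x + y = 2*(mu/2) = 505 => mu = 505
x = y = 505/2, f = 255025/2
Verify: stationarity 2*(505/2) = 505 = mu; primal 505/2 + 505/2 = 505 >= 505; dual mu = 505 >= 0; complementary slackness 505*(505 - 505) = 0. All KKT conditions hold.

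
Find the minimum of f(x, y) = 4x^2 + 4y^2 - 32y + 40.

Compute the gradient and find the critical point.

f(x,y) = 4x^2 + 4y^2 - 32y + 40
df/dx = 8x + (0) = 0  =>  x = 0
df/dy = 8y + (-32) = 0  =>  y = 4
f(0, 4) = 4*(0)^2 + 4*(4)^2 + -32*(4) + 40 = -24
Hessian is diagonal with entries 8, 8 > 0, so this is a minimum.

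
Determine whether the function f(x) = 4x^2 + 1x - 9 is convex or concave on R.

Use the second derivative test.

f(x) = 4x^2 + 1x - 9
f'(x) = 8x + 1
f''(x) = 8
Since f''(x) = 8 > 0 for all x, f is convex on R.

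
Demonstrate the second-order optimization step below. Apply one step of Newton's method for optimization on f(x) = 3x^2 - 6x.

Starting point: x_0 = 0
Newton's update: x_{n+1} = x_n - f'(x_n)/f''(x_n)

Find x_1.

f(x) = 3x^2 - 6x
f'(x) = 6x + (-6), f''(x) = 6
Newton step: x_1 = x_0 - f'(x_0)/f''(x_0)
f'(0) = -6
x_1 = 0 - -6/6 = 1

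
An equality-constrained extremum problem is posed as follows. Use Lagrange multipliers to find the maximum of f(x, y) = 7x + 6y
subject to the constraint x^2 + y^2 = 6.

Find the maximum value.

Set up Lagrange conditions: grad f = lambda * grad g
  7 = 2*lambda*x
  6 = 2*lambda*y
From these: x/y = 7/6, so x = 7t, y = 6t for some t.
Substitute into constraint: (7t)^2 + (6t)^2 = 6
  t^2 * 85 = 6
  t = sqrt(6/85)
Maximum = 7*x + 6*y = (7^2 + 6^2)*t = 85 * sqrt(6/85) = sqrt(510)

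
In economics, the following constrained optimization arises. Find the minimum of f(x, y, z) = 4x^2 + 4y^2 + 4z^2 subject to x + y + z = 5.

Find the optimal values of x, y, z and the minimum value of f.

Using Lagrange multipliers on f = 4x^2 + 4y^2 + 4z^2 with constraint x + y + z = 5:
Conditions: 2*4*x = lambda, 2*4*y = lambda, 2*4*z = lambda
So x = lambda/8, y = lambda/8, z = lambda/8
Substituting into constraint: lambda * (3/8) = 5
lambda = 40/3
x = 5/3, y = 5/3, z = 5/3
Minimum value = 100/3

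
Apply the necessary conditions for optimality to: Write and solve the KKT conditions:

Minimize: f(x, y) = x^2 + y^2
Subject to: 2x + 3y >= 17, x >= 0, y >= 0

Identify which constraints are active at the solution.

KKT conditions for min x^2 + y^2 s.t. 2x + 3y >= 17, x >= 0, y >= 0:
Stationarity: 2x = mu*2 + mu_x, 2y = mu*3 + mu_y, with mu, mu_x, mu_y >= 0
Complementary slackness: mu*(2x + 3y - 17) = 0, mu_x*x = 0, mu_y*y = 0
(0, 0) is infeasible (2*0 + 3*0 < 17), so if mu = 0 stationarity would force x = mu_x/2 >= 0, y = mu_y/2 >= 0 with mu_x*x = mu_y*y = 0, i.e. x = y = 0: contradiction. Hence mu > 0 and 2x + 3y = 17 is active.
Try x > 0, y > 0 (so mu_x = mu_y = 0): x = 2*mu/2, y = 3*mu/2
Substitute: 2*(2*mu/2) + 3*(3*mu/2) = 17
  mu*13/2 = 17 => mu = 34/13
x* = 34/13 > 0, y* = 51/13 > 0, consistent with mu_x = mu_y = 0.
f is convex and the constraints are linear, so this KKT point is the global minimum.
f* = 289/13
Active constraints: 2x + 3y >= 17 (holds with equality, mu = 34/13 > 0); x >= 0 and y >= 0 are inactive (mu_x = mu_y = 0).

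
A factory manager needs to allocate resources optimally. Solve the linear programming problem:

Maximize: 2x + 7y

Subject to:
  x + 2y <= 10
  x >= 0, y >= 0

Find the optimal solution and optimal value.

The feasible region has vertices at [(0, 0), (10, 0), (0, 5)].
Checking objective 2x + 7y at each vertex:
  (0, 0): 2*0 + 7*0 = 0
  (10, 0): 2*10 + 7*0 = 20
  (0, 5): 2*0 + 7*5 = 35
Maximum is 35 at (0, 5).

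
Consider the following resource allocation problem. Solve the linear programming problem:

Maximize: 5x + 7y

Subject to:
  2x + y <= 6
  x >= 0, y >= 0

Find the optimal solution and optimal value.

The feasible region has vertices at [(0, 0), (3, 0), (0, 6)].
Checking objective 5x + 7y at each vertex:
  (0, 0): 5*0 + 7*0 = 0
  (3, 0): 5*3 + 7*0 = 15
  (0, 6): 5*0 + 7*6 = 42
Maximum is 42 at (0, 6).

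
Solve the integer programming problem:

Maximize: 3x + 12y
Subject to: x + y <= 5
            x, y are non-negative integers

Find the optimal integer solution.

Objective: 3x + 12y, constraint: x + y <= 5
Coefficient of y is 12 > coefficient of x is 3, so allocate the entire budget to y.
Optimal: x = 0, y = 5, value = 60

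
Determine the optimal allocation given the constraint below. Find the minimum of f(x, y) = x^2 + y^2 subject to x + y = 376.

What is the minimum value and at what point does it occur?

Substitute y = 376 - x into f(x,y) = x^2 + y^2:
g(x) = x^2 + (376 - x)^2 = 2x^2 - 752x + 141376
g'(x) = 4x - 752 = 0  =>  x = 188
y = 376 - 188 = 188
Minimum value = 188^2 + 188^2 = 70688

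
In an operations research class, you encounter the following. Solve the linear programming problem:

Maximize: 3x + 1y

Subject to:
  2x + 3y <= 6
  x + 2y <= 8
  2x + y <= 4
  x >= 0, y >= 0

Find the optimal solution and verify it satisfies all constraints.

Feasible vertices: (0, 0), (0, 2), (3/2, 1), (2, 0)
Objective 3x + 1y at each vertex:
  (0, 0): 0
  (0, 2): 2
  (3/2, 1): 11/2
  (2, 0): 6
Maximum is 6 at (2, 0).
Verify constraints at (x, y) = (2, 0):
  2*2 + 3*0 = 4 <= 6
  1*2 + 2*0 = 2 <= 8
  2*2 + 1*0 = 4 <= 4 (active)
  x = 2 >= 0, y = 0 >= 0. All constraints satisfied.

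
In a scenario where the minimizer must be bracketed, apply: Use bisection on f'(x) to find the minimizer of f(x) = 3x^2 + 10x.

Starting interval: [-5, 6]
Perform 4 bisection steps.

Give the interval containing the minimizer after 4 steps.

Finding critical point of f(x) = 3x^2 + 10x using bisection on f'(x) = 6x + 10.
f'(x) = 0 when x = -5/3.
Starting interval: [-5, 6]
Step 1: mid = 1/2, f'(mid) = 13, new interval = [-5, 1/2]
Step 2: mid = -9/4, f'(mid) = -7/2, new interval = [-9/4, 1/2]
Step 3: mid = -7/8, f'(mid) = 19/4, new interval = [-9/4, -7/8]
Step 4: mid = -25/16, f'(mid) = 5/8, new interval = [-9/4, -25/16]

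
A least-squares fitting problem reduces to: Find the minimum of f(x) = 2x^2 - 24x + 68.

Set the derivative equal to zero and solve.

f(x) = 2x^2 - 24x + 68
f'(x) = 4x + (-24) = 0
x = 24/4 = 6
f(6) = -4
Since f''(x) = 4 > 0, this is a minimum.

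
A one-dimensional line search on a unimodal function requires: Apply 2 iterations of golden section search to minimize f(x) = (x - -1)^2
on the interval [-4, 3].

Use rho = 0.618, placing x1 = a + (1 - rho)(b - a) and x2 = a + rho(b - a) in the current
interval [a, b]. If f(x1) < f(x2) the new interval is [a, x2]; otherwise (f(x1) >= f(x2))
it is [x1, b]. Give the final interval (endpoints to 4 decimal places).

Golden section search for min of f(x) = (x - -1)^2 on [-4, 3].
Each step: x1 = a + (1 - rho)(b - a), x2 = a + rho(b - a); if f(x1) < f(x2) keep [a, x2], otherwise keep [x1, b].
Step 1: [-4.0000, 3.0000], x1=-1.3260 (f=0.1063), x2=0.3260 (f=1.7583); f(x1) < f(x2) => keep [-4.0000, 0.3260]
Step 2: [-4.0000, 0.3260], x1=-2.3475 (f=1.8157), x2=-1.3265 (f=0.1066); f(x1) > f(x2) => keep [-2.3475, 0.3260]
Final interval: [-2.3475, 0.3260]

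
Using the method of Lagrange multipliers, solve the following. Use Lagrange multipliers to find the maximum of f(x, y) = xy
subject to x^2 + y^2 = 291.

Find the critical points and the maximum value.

Lagrange conditions: y = 2*lambda*x and x = 2*lambda*y
If x = 0 then y = 0, violating the constraint, so x, y != 0.
Dividing: y/x = x/y => x^2 = y^2 => y = x or y = -x
Constraint: 2x^2 = 291 => x^2 = 291/2 => x = +/-sqrt(291/2)
Critical points: (sqrt(291/2), sqrt(291/2)), (-sqrt(291/2), -sqrt(291/2)), (sqrt(291/2), -sqrt(291/2)), (-sqrt(291/2), sqrt(291/2))
  y = x:  xy = x^2 = 291/2  at (sqrt(291/2), sqrt(291/2)) and (-sqrt(291/2), -sqrt(291/2))
  y = -x: xy = -x^2 = -291/2 at (sqrt(291/2), -sqrt(291/2)) and (-sqrt(291/2), sqrt(291/2))
Maximum xy = 291/2 at (sqrt(291/2), sqrt(291/2)) and (-sqrt(291/2), -sqrt(291/2))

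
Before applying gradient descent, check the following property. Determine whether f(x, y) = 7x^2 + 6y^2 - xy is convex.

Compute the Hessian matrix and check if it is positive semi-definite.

f(x,y) = 7x^2 + 6y^2 - xy
Hessian H = [[14, -1], [-1, 12]]
trace(H) = 26, det(H) = 167
Eigenvalues: (26 +/- sqrt(8)) / 2 = 14.41, 11.59
Since both eigenvalues > 0, f is convex.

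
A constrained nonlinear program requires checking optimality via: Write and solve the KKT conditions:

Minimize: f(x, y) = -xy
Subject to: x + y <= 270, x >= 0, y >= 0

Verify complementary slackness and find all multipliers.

Problem: min -xy s.t. x + y <= 270 (multiplier lambda), x >= 0 (mu_x), y >= 0 (mu_y)
KKT stationarity: -y + lambda - mu_x = 0, -x + lambda - mu_y = 0, with lambda, mu_x, mu_y >= 0
Complementary slackness: lambda*(x + y - 270) = 0, mu_x*x = 0, mu_y*y = 0
If lambda = 0: y = -mu_x <= 0 and x = -mu_y <= 0 force x = y = 0 with f = 0; but x = y = 135 is feasible with f = -18225 < 0, so this is not the minimum. Hence lambda > 0 and x + y = 270.
Try x > 0, y > 0 (so mu_x = mu_y = 0): y = lambda, x = lambda => x = y = lambda
x + y = 270 => 2*lambda = 270 => lambda = 135
x* = y* = 135 > 0, consistent with mu_x = mu_y = 0.
(Any feasible point with x = 0 or y = 0 has f = 0 > -18225, so the minimum is not on those boundaries.)
min(-xy) = -18225 (i.e. max xy = 18225)
Multipliers: lambda = 135, mu_x = 0, mu_y = 0
Complementary slackness: lambda*(x + y - 270) = 135*(135 + 135 - 270) = 0, mu_x*x = 0*135 = 0, mu_y*y = 0*135 = 0. Satisfied.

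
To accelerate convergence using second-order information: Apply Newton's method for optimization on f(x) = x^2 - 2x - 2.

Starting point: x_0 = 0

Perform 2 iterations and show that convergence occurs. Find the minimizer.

f(x) = x^2 - 2x - 2, f'(x) = 2x + (-2), f''(x) = 2
Step 1: f'(0) = -2, x_1 = 0 - -2/2 = 1
Step 2: f'(1) = 0, x_2 = 1 (converged)
Newton's method converges in 1 step for quadratics.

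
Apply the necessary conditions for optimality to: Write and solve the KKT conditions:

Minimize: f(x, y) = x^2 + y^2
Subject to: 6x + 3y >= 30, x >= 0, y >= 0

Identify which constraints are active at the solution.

KKT conditions for min x^2 + y^2 s.t. 6x + 3y >= 30, x >= 0, y >= 0:
Stationarity: 2x = mu*6 + mu_x, 2y = mu*3 + mu_y, with mu, mu_x, mu_y >= 0
Complementary slackness: mu*(6x + 3y - 30) = 0, mu_x*x = 0, mu_y*y = 0
(0, 0) is infeasible (6*0 + 3*0 < 30), so if mu = 0 stationarity would force x = mu_x/2 >= 0, y = mu_y/2 >= 0 with mu_x*x = mu_y*y = 0, i.e. x = y = 0: contradiction. Hence mu > 0 and 6x + 3y = 30 is active.
Try x > 0, y > 0 (so mu_x = mu_y = 0): x = 6*mu/2, y = 3*mu/2
Substitute: 6*(6*mu/2) + 3*(3*mu/2) = 30
  mu*45/2 = 30 => mu = 4/3
x* = 4 > 0, y* = 2 > 0, consistent with mu_x = mu_y = 0.
f is convex and the constraints are linear, so this KKT point is the global minimum.
f* = 20
Active constraints: 6x + 3y >= 30 (holds with equality, mu = 4/3 > 0); x >= 0 and y >= 0 are inactive (mu_x = mu_y = 0).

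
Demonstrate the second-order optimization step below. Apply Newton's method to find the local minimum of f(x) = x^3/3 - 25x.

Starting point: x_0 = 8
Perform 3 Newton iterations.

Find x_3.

f(x) = x^3/3 - 25x
f'(x) = x^2 - 25, f''(x) = 2x
Newton update: x_{n+1} = x_n - (x_n^2 - 25)/(2*x_n)
Step 1: x_0 = 8, f'=39, f''=16, x_1 = 89/16
Step 2: x_1 = 89/16, f'=1521/256, f''=89/8, x_2 = 14321/2848
Step 3: x_2 = 14321/2848, f'=2313441/8111104, f''=14321/1424, x_3 = 407868641/81572416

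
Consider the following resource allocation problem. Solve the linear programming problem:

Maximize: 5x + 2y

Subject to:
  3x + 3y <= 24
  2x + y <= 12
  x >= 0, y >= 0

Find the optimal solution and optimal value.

Feasible vertices: (0, 0), (0, 8), (4, 4), (6, 0)
Objective 5x + 2y at each:
  (0, 0): 0
  (0, 8): 16
  (4, 4): 28
  (6, 0): 30
Maximum is 30 at (6, 0).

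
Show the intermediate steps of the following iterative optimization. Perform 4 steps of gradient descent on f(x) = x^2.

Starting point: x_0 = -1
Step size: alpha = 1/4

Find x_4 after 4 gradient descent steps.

f(x) = x^2, f'(x) = 2x + (0)
Step 1: f'(-1) = -2, x_1 = -1 - 1/4 * -2 = -1/2
Step 2: f'(-1/2) = -1, x_2 = -1/2 - 1/4 * -1 = -1/4
Step 3: f'(-1/4) = -1/2, x_3 = -1/4 - 1/4 * -1/2 = -1/8
Step 4: f'(-1/8) = -1/4, x_4 = -1/8 - 1/4 * -1/4 = -1/16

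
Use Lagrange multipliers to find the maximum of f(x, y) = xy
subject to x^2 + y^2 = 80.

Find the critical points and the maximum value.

Lagrange conditions: y = 2*lambda*x and x = 2*lambda*y
If x = 0 then y = 0, violating the constraint, so x, y != 0.
Dividing: y/x = x/y => x^2 = y^2 => y = x or y = -x
Constraint: 2x^2 = 80 => x^2 = 40 => x = +/-sqrt(40)
Critical points: (sqrt(40), sqrt(40)), (-sqrt(40), -sqrt(40)), (sqrt(40), -sqrt(40)), (-sqrt(40), sqrt(40))
  y = x:  xy = x^2 = 40  at (sqrt(40), sqrt(40)) and (-sqrt(40), -sqrt(40))
  y = -x: xy = -x^2 = -40 at (sqrt(40), -sqrt(40)) and (-sqrt(40), sqrt(40))
Maximum xy = 40 at (sqrt(40), sqrt(40)) and (-sqrt(40), -sqrt(40))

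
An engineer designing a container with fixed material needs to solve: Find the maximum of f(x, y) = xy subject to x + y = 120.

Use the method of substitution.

Substitute y = 120 - x into f(x,y) = xy:
g(x) = x(120 - x) = 120x - x^2
g'(x) = 120 - 2x = 0  =>  x = 60
y = 120 - 60 = 60
Maximum value = 60 * 60 = 3600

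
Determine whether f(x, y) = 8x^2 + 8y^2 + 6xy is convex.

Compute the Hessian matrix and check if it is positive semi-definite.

f(x,y) = 8x^2 + 8y^2 + 6xy
Hessian H = [[16, 6], [6, 16]]
trace(H) = 32, det(H) = 220
Eigenvalues: (32 +/- sqrt(144)) / 2 = 22, 10
Since both eigenvalues > 0, f is convex.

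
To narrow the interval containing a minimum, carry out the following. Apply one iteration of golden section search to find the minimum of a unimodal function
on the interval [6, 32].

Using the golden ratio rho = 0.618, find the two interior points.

Golden section search on [6, 32].
Golden ratio rho = 0.618 (approx).
Interior points:
  x_1 = 6 + (1-0.618)*26 = 15.9320
  x_2 = 6 + 0.618*26 = 22.0680
Compare f(x_1) and f(x_2) to determine which subinterval to keep.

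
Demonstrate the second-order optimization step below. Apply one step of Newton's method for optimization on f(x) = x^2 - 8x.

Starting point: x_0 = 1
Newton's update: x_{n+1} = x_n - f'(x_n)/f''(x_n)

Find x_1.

f(x) = x^2 - 8x
f'(x) = 2x + (-8), f''(x) = 2
Newton step: x_1 = x_0 - f'(x_0)/f''(x_0)
f'(1) = -6
x_1 = 1 - -6/2 = 4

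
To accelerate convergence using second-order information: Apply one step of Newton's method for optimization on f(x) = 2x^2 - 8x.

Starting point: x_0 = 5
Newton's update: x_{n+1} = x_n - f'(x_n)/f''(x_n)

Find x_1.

f(x) = 2x^2 - 8x
f'(x) = 4x + (-8), f''(x) = 4
Newton step: x_1 = x_0 - f'(x_0)/f''(x_0)
f'(5) = 12
x_1 = 5 - 12/4 = 2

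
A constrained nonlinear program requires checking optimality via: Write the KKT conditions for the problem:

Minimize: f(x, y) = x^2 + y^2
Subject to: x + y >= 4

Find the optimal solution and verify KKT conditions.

KKT conditions for min x^2 + y^2 s.t. x + y >= 4:
Stationarity: 2x = mu, 2y = mu
So x = y = mu/2.
Complementary slackness: mu*(x + y - 4) = 0
Primal feasibility: x + y >= 4; dual feasibility: mu >= 0
If mu = 0 then x = y = 0, but 0 + 0 < 4 is infeasible, so the constraint is active.
Constraint active: x + y = 2*(mu/2) = 4 => mu = 4
x = y = 2, f = 8
Verify: stationarity 2*2 = 4 = mu; primal 2 + 2 = 4 >= 4; dual mu = 4 >= 0; complementary slackness 4*(4 - 4) = 0. All KKT conditions hold.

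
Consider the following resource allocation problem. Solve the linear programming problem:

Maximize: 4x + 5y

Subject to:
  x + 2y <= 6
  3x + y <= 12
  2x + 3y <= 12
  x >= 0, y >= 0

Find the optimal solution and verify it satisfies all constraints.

Feasible vertices: (0, 0), (0, 3), (18/5, 6/5), (4, 0)
Objective 4x + 5y at each vertex:
  (0, 0): 0
  (0, 3): 15
  (18/5, 6/5): 102/5
  (4, 0): 16
Maximum is 102/5 at (18/5, 6/5).
Verify constraints at (x, y) = (18/5, 6/5):
  1*(18/5) + 2*(6/5) = 6 <= 6 (active)
  3*(18/5) + 1*(6/5) = 12 <= 12 (active)
  2*(18/5) + 3*(6/5) = 54/5 <= 12
  x = 18/5 >= 0, y = 6/5 >= 0. All constraints satisfied.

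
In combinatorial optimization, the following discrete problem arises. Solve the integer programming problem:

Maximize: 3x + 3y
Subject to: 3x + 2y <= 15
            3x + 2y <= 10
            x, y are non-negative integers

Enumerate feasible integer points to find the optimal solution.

Constraint 1: 3x + 2y <= 15
Constraint 2: 3x + 2y <= 10
Feasible x range (need y >= 0): 0 <= x <= min(15/3, 10/3) => x in {0, ..., 3}.
Enumerate feasible integer points row by row (the coefficient of y is 3 > 0, so for each x the largest feasible y gives the best value):
  x = 0: y <= min((15 - 3*0)/2, (10 - 3*0)/2) => y in {0, ..., 5}; best 3*0 + 3*5 = 15
  x = 1: y <= min((15 - 3*1)/2, (10 - 3*1)/2) => y in {0, ..., 3}; best 3*1 + 3*3 = 12
  x = 2: y <= min((15 - 3*2)/2, (10 - 3*2)/2) => y in {0, ..., 2}; best 3*2 + 3*2 = 12
  x = 3: y <= min((15 - 3*3)/2, (10 - 3*3)/2) => y in {0}; best 3*3 + 3*0 = 9
The maximum 3x + 3y = 15 is achieved at x = 0, y = 5.
Check: 3*0 + 2*5 = 10 <= 15 and 3*0 + 2*5 = 10 <= 10.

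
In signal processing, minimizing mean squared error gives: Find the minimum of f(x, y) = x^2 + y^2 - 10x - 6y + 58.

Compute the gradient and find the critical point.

f(x,y) = x^2 + y^2 - 10x - 6y + 58
df/dx = 2x + (-10) = 0  =>  x = 5
df/dy = 2y + (-6) = 0  =>  y = 3
f(5, 3) = 1*(5)^2 + 1*(3)^2 + -10*(5) + -6*(3) + 58 = 24
Hessian is diagonal with entries 2, 2 > 0, so this is a minimum.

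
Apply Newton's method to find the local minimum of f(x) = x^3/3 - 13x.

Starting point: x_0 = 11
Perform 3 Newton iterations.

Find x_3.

f(x) = x^3/3 - 13x
f'(x) = x^2 - 13, f''(x) = 2x
Newton update: x_{n+1} = x_n - (x_n^2 - 13)/(2*x_n)
Step 1: x_0 = 11, f'=108, f''=22, x_1 = 67/11
Step 2: x_1 = 67/11, f'=2916/121, f''=134/11, x_2 = 3031/737
Step 3: x_2 = 3031/737, f'=2125764/543169, f''=6062/737, x_3 = 8124079/2233847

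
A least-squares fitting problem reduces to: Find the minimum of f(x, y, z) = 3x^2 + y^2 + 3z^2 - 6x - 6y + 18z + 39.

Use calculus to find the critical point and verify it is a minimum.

f(x,y,z) = 3x^2 + y^2 + 3z^2 - 6x - 6y + 18z + 39
df/dx = 6x + (-6) = 0 => x = 1
df/dy = 2y + (-6) = 0 => y = 3
df/dz = 6z + (18) = 0 => z = -3
f(1,3,-3) = 3*(1)^2 + 1*(3)^2 + 3*(-3)^2 + -6*(1) + -6*(3) + 18*(-3) + 39 = 0
Hessian is diagonal with entries 6, 2, 6 > 0, confirmed minimum.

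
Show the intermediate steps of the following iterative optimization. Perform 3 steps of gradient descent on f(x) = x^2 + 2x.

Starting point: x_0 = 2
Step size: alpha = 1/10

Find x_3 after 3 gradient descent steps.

f(x) = x^2 + 2x, f'(x) = 2x + (2)
Step 1: f'(2) = 6, x_1 = 2 - 1/10 * 6 = 7/5
Step 2: f'(7/5) = 24/5, x_2 = 7/5 - 1/10 * 24/5 = 23/25
Step 3: f'(23/25) = 96/25, x_3 = 23/25 - 1/10 * 96/25 = 67/125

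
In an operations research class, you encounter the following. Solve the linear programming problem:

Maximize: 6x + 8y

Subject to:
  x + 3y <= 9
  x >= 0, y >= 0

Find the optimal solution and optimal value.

The feasible region has vertices at [(0, 0), (9, 0), (0, 3)].
Checking objective 6x + 8y at each vertex:
  (0, 0): 6*0 + 8*0 = 0
  (9, 0): 6*9 + 8*0 = 54
  (0, 3): 6*0 + 8*3 = 24
Maximum is 54 at (9, 0).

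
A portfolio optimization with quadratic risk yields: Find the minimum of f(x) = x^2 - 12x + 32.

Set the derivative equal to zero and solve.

f(x) = x^2 - 12x + 32
f'(x) = 2x + (-12) = 0
x = 12/2 = 6
f(6) = -4
Since f''(x) = 2 > 0, this is a minimum.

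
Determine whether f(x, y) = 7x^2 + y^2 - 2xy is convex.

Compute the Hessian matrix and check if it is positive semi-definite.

f(x,y) = 7x^2 + y^2 - 2xy
Hessian H = [[14, -2], [-2, 2]]
trace(H) = 16, det(H) = 24
Eigenvalues: (16 +/- sqrt(160)) / 2 = 14.32, 1.675
Since both eigenvalues > 0, f is convex.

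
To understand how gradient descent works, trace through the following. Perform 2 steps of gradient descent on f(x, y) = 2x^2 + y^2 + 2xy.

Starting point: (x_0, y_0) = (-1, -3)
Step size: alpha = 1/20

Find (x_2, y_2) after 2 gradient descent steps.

f(x,y) = 2x^2 + y^2 + 2xy
grad_x = 4x + 2y, grad_y = 2y + 2x
Step 1: grad = (-10, -8), (-1/2, -13/5)
Step 2: grad = (-36/5, -31/5), (-7/50, -229/100)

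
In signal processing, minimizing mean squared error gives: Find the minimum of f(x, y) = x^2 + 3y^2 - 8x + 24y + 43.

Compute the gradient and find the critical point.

f(x,y) = x^2 + 3y^2 - 8x + 24y + 43
df/dx = 2x + (-8) = 0  =>  x = 4
df/dy = 6y + (24) = 0  =>  y = -4
f(4, -4) = 1*(4)^2 + 3*(-4)^2 + -8*(4) + 24*(-4) + 43 = -21
Hessian is diagonal with entries 2, 6 > 0, so this is a minimum.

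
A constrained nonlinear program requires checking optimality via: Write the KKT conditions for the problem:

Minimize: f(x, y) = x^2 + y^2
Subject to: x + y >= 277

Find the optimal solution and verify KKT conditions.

KKT conditions for min x^2 + y^2 s.t. x + y >= 277:
Stationarity: 2x = mu, 2y = mu
So x = y = mu/2.
Complementary slackness: mu*(x + y - 277) = 0
Primal feasibility: x + y >= 277; dual feasibility: mu >= 0
If mu = 0 then x = y = 0, but 0 + 0 < 277 is infeasible, so the constraint is active.
Constraint active: x + y = 2*(mu/2) = 277 => mu = 277
x = y = 277/2, f = 76729/2
Verify: stationarity 2*(277/2) = 277 = mu; primal 277/2 + 277/2 = 277 >= 277; dual mu = 277 >= 0; complementary slackness 277*(277 - 277) = 0. All KKT conditions hold.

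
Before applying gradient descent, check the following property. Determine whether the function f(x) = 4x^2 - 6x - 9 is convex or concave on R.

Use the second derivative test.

f(x) = 4x^2 - 6x - 9
f'(x) = 8x - 6
f''(x) = 8
Since f''(x) = 8 > 0 for all x, f is convex on R.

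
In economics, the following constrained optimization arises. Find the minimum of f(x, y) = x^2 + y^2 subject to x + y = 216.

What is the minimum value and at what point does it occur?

Substitute y = 216 - x into f(x,y) = x^2 + y^2:
g(x) = x^2 + (216 - x)^2 = 2x^2 - 432x + 46656
g'(x) = 4x - 432 = 0  =>  x = 108
y = 216 - 108 = 108
Minimum value = 108^2 + 108^2 = 23328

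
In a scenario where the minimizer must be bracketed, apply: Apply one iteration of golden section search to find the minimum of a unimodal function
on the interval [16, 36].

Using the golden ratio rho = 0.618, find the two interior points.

Golden section search on [16, 36].
Golden ratio rho = 0.618 (approx).
Interior points:
  x_1 = 16 + (1-0.618)*20 = 23.6400
  x_2 = 16 + 0.618*20 = 28.3600
Compare f(x_1) and f(x_2) to determine which subinterval to keep.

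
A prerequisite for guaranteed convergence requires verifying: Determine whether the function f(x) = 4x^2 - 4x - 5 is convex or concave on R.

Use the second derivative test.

f(x) = 4x^2 - 4x - 5
f'(x) = 8x - 4
f''(x) = 8
Since f''(x) = 8 > 0 for all x, f is convex on R.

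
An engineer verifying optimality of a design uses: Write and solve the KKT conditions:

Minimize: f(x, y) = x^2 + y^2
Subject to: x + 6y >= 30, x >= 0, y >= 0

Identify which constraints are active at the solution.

KKT conditions for min x^2 + y^2 s.t. 1x + 6y >= 30, x >= 0, y >= 0:
Stationarity: 2x = mu*1 + mu_x, 2y = mu*6 + mu_y, with mu, mu_x, mu_y >= 0
Complementary slackness: mu*(x + 6y - 30) = 0, mu_x*x = 0, mu_y*y = 0
(0, 0) is infeasible (1*0 + 6*0 < 30), so if mu = 0 stationarity would force x = mu_x/2 >= 0, y = mu_y/2 >= 0 with mu_x*x = mu_y*y = 0, i.e. x = y = 0: contradiction. Hence mu > 0 and x + 6y = 30 is active.
Try x > 0, y > 0 (so mu_x = mu_y = 0): x = 1*mu/2, y = 6*mu/2
Substitute: 1*(1*mu/2) + 6*(6*mu/2) = 30
  mu*37/2 = 30 => mu = 60/37
x* = 30/37 > 0, y* = 180/37 > 0, consistent with mu_x = mu_y = 0.
f is convex and the constraints are linear, so this KKT point is the global minimum.
f* = 900/37
Active constraints: x + 6y >= 30 (holds with equality, mu = 60/37 > 0); x >= 0 and y >= 0 are inactive (mu_x = mu_y = 0).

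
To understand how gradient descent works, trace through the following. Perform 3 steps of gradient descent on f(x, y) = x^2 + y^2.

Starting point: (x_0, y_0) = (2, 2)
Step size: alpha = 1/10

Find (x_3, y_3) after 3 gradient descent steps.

f(x,y) = x^2 + y^2
grad_x = 2x + 0y, grad_y = 2y + 0x
Step 1: grad = (4, 4), (8/5, 8/5)
Step 2: grad = (16/5, 16/5), (32/25, 32/25)
Step 3: grad = (64/25, 64/25), (128/125, 128/125)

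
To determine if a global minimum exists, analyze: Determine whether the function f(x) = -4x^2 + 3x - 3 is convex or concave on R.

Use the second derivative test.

f(x) = -4x^2 + 3x - 3
f'(x) = -8x + 3
f''(x) = -8
Since f''(x) = -8 < 0 for all x, f is concave on R.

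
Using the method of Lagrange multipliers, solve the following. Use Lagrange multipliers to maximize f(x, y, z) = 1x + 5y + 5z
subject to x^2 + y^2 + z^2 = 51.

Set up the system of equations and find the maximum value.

Lagrange conditions: 1 = 2*lambda*x, 5 = 2*lambda*y, 5 = 2*lambda*z
So x:1 = y:5 = z:5, i.e. x = 1t, y = 5t, z = 5t
Constraint: t^2*(1^2 + 5^2 + 5^2) = 51
  t^2 * 51 = 51  =>  t = sqrt(1)
Maximum = 1*1t + 5*5t + 5*5t = 51*sqrt(1) = 51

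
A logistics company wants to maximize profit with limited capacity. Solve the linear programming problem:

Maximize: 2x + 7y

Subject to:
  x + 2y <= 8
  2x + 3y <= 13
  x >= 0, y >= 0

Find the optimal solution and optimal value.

Feasible vertices: (0, 0), (0, 4), (2, 3), (13/2, 0)
Objective 2x + 7y at each:
  (0, 0): 0
  (0, 4): 28
  (2, 3): 25
  (13/2, 0): 13
Maximum is 28 at (0, 4).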